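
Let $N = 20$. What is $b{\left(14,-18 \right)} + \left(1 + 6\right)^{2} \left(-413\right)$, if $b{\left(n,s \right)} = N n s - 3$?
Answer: $-25280$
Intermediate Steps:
$b{\left(n,s \right)} = -3 + 20 n s$ ($b{\left(n,s \right)} = 20 n s - 3 = -3 + 20 n s$)
$b{\left(14,-18 \right)} + \left(1 + 6\right)^{2} \left(-413\right) = \left(-3 + 20 \cdot 14 \left(-18\right)\right) + \left(1 + 6\right)^{2} \left(-413\right) = \left(-3 - 5040\right) + 7^{2} \left(-413\right) = -5043 + 49 \left(-413\right) = -5043 - 20237 = -25280$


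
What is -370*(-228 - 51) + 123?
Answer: 103353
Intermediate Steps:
-370*(-228 - 51) + 123 = -370*(-279) + 123 = 103230 + 123 = 103353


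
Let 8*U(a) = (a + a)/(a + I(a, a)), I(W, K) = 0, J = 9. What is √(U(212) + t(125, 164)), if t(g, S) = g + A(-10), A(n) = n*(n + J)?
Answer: √541/2 ≈ 11.630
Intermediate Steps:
A(n) = n*(9 + n) (A(n) = n*(n + 9) = n*(9 + n))
t(g, S) = 10 + g (t(g, S) = g - 10*(9 - 10) = g - 10*(-1) = g + 10 = 10 + g)
U(a) = ¼ (U(a) = ((a + a)/(a + 0))/8 = ((2*a)/a)/8 = (⅛)*2 = ¼)
√(U(212) + t(125, 164)) = √(¼ + (10 + 125)) = √(¼ + 135) = √(541/4) = √541/2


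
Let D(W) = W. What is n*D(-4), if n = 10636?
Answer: -42544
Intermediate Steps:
n*D(-4) = 10636*(-4) = -42544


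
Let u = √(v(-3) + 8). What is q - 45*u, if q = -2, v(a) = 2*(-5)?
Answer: -2 - 45*I*√2 ≈ -2.0 - 63.64*I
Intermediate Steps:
v(a) = -10
u = I*√2 (u = √(-10 + 8) = √(-2) = I*√2 ≈ 1.4142*I)
q - 45*u = -2 - 45*I*√2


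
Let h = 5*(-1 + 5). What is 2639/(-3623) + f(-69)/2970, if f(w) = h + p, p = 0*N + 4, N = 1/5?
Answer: -1291813/1793385 ≈ -0.72032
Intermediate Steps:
N = 1/5 ≈ 0.20000
p = 4 (p = 0*(1/5) + 4 = 0 + 4 = 4)
h = 20 (h = 5*4 = 20)
f(w) = 24 (f(w) = 20 + 4 = 24)
2639/(-3623) + f(-69)/2970 = 2639/(-3623) + 24/2970 = 2639*(-1/3623) + 24*(1/2970) = -2639/3623 + 4/495 = -1291813/1793385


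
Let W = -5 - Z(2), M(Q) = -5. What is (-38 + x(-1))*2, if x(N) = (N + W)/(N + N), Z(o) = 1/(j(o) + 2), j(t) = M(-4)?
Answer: -211/3 ≈ -70.333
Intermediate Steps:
j(t) = -5
Z(o) = -⅓ (Z(o) = 1/(-5 + 2) = 1/(-3) = -⅓)
W = -14/3 (W = -5 - 1*(-⅓) = -5 + ⅓ = -14/3 ≈ -4.6667)
x(N) = (-14/3 + N)/(2*N) (x(N) = (N - 14/3)/(N + N) = (-14/3 + N)/((2*N)) = (-14/3 + N)*(1/(2*N)) = (-14/3 + N)/(2*N))
(-38 + x(-1))*2 = (-38 + (⅙)*(-14 + 3*(-1))/(-1))*2 = (-38 + (⅙)*(-1)*(-14 - 3))*2 = (-38 + (⅙)*(-1)*(-17))*2 = (-38 + 17/6)*2 = -211/6*2 = -211/3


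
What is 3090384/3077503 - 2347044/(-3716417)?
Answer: 1700744598660/1039753133341 ≈ 1.6357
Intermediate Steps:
3090384/3077503 - 2347044/(-3716417) = 3090384*(1/3077503) - 2347044*(-1/3716417) = 280944/279773 + 2347044/3716417 = 1700744598660/1039753133341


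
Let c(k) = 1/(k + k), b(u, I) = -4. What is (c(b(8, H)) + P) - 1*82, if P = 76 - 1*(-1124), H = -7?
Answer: 8943/8 ≈ 1117.9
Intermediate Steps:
c(k) = 1/(2*k)
P = 1200 (P = 76 + 1124 = 1200)
(c(b(8, H)) + P) - 1*82 = ((½)/(-4) + 1200) - 1*82 = ((½)*(-¼) + 1200) - 82 = (-⅛ + 1200) - 82 = 9599/8 - 82 = 8943/8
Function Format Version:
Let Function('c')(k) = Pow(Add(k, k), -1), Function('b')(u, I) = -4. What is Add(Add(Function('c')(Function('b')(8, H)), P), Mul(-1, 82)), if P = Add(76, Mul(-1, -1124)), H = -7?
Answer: Rational(8943, 8) ≈ 1117.9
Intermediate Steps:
Function('c')(k) = Mul(Rational(1, 2), Pow(k, -1)) (Function('c')(k) = Pow(Mul(2, k), -1) = Mul(Rational(1, 2), Pow(k, -1)))
P = 1200 (P = Add(76, 1124) = 1200)
Add(Add(Function('c')(Function('b')(8, H)), P), Mul(-1, 82)) = Add(Add(Mul(Rational(1, 2), Pow(-4, -1)), 1200), Mul(-1, 82)) = Add(Add(Mul(Rational(1, 2), Rational(-1, 4)), 1200), -82) = Add(Add(Rational(-1, 8), 1200), -82) = Add(Rational(9599, 8), -82) = Rational(8943, 8)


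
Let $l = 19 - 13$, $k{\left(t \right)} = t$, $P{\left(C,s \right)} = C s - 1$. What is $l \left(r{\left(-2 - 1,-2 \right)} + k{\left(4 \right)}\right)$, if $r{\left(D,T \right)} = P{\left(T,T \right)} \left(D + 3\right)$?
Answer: $24$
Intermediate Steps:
$P{\left(C,s \right)} = -1 + C s$
$l = 6$ ($l = 19 - 13 = 6$)
$r{\left(D,T \right)} = \left(-1 + T^{2}\right) \left(3 + D\right)$ ($r{\left(D,T \right)} = \left(-1 + T T\right) \left(D + 3\right) = \left(-1 + T^{2}\right) \left(3 + D\right)$)
$l \left(r{\left(-2 - 1,-2 \right)} + k{\left(4 \right)}\right) = 6 \left(\left(-1 + \left(-2\right)^{2}\right) \left(3 - 3\right) + 4\right) = 6 \left(\left(-1 + 4\right) \left(3 - 3\right) + 4\right) = 6 \left(3 \cdot 0 + 4\right) = 6 \left(0 + 4\right) = 6 \cdot 4 = 24$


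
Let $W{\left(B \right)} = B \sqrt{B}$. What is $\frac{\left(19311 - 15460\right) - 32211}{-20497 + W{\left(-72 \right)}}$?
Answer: $\frac{581294920}{420500257} - \frac{12251520 i \sqrt{2}}{420500257} \approx 1.3824 - 0.041204 i$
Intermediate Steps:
$W{\left(B \right)} = B^{\frac{3}{2}}$
$\frac{\left(19311 - 15460\right) - 32211}{-20497 + W{\left(-72 \right)}} = \frac{\left(19311 - 15460\right) - 32211}{-20497 + \left(-72\right)^{\frac{3}{2}}} = \frac{\left(19311 - 15460\right) - 32211}{-20497 - 432 i \sqrt{2}} = \frac{3851 - 32211}{-20497 - 432 i \sqrt{2}} = - \frac{28360}{-20497 - 432 i \sqrt{2}}$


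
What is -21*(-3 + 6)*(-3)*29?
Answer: 5481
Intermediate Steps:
-21*(-3 + 6)*(-3)*29 = -63*(-3)*29 = -21*(-9)*29 = 189*29 = 5481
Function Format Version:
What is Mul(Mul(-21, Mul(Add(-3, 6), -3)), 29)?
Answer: 5481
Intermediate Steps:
Mul(Mul(-21, Mul(Add(-3, 6), -3)), 29) = Mul(Mul(-21, Mul(3, -3)), 29) = Mul(Mul(-21, -9), 29) = Mul(189, 29) = 5481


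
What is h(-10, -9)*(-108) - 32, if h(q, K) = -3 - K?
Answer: -680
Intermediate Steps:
h(-10, -9)*(-108) - 32 = (-3 - 1*(-9))*(-108) - 32 = (-3 + 9)*(-108) - 32 = 6*(-108) - 32 = -648 - 32 = -680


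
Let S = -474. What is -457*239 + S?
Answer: -109697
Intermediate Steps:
-457*239 + S = -457*239 - 474 = -109223 - 474 = -109697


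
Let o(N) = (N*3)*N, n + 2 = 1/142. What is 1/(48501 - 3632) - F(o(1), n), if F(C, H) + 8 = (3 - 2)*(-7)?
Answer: 673036/44869 ≈ 15.000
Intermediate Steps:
n = -283/142 (n = -2 + 1/142 = -283/142 ≈ -1.9930)
o(N) = 3*N² (o(N) = (3*N)*N = 3*N²)
F(C, H) = -15 (F(C, H) = -8 + (3 - 2)*(-7) = -8 + 1*(-7) = -8 - 7 = -15)
1/(48501 - 3632) - F(o(1), n) = 1/(48501 - 3632) - 1*(-15) = 1/44869 + 15 = 673036/44869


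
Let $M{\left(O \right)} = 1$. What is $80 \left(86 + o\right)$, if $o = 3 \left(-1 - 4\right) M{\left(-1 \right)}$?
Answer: $5680$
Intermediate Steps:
$o = -15$ ($o = 3 \left(-1 - 4\right) 1 = 3 \left(-5\right) 1 = \left(-15\right) 1 = -15$)
$80 \left(86 + o\right) = 80 \left(86 - 15\right) = 80 \cdot 71 = 5680$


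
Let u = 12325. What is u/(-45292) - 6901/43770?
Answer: -426012671/991215420 ≈ -0.42979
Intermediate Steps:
u/(-45292) - 6901/43770 = 12325/(-45292) - 6901/43770 = 12325*(-1/45292) - 6901*1/43770 = -12325/45292 - 6901/43770 = -426012671/991215420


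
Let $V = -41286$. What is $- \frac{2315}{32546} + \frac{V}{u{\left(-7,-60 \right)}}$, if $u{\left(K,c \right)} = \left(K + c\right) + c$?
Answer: $\frac{1343400151}{4133342} \approx 325.02$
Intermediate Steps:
$u{\left(K,c \right)} = K + 2 c$
$- \frac{2315}{32546} + \frac{V}{u{\left(-7,-60 \right)}} = - \frac{2315}{32546} - \frac{41286}{-7 + 2 \left(-60\right)} = \left(-2315\right) \frac{1}{32546} - \frac{41286}{-7 - 120} = - \frac{2315}{32546} - \frac{41286}{-127} = - \frac{2315}{32546} - - \frac{41286}{127} = - \frac{2315}{32546} + \frac{41286}{127} = \frac{1343400151}{4133342}$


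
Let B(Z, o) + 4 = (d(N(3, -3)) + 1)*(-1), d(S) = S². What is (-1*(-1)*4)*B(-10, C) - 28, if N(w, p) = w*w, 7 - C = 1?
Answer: -372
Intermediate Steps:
C = 6 (C = 7 - 1*1 = 7 - 1 = 6)
N(w, p) = w²
B(Z, o) = -86 (B(Z, o) = -4 + ((3²)² + 1)*(-1) = -4 + (9² + 1)*(-1) = -4 + (81 + 1)*(-1) = -4 + 82*(-1) = -4 - 82 = -86)
(-1*(-1)*4)*B(-10, C) - 28 = (-1*(-1)*4)*(-86) - 28 = (1*4)*(-86) - 28 = 4*(-86) - 28 = -344 - 28 = -372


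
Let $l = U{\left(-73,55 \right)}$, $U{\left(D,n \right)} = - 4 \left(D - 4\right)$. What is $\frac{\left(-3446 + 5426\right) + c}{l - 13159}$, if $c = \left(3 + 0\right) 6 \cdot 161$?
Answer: $- \frac{4878}{12851} \approx -0.37958$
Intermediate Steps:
$U{\left(D,n \right)} = 16 - 4 D$ ($U{\left(D,n \right)} = - 4 \left(-4 + D\right) = 16 - 4 D$)
$c = 2898$ ($c = 3 \cdot 6 \cdot 161 = 18 \cdot 161 = 2898$)
$l = 308$ ($l = 16 - -292 = 16 + 292 = 308$)
$\frac{\left(-3446 + 5426\right) + c}{l - 13159} = \frac{\left(-3446 + 5426\right) + 2898}{308 - 13159} = \frac{1980 + 2898}{-12851} = 4878 \left(- \frac{1}{12851}\right) = - \frac{4878}{12851}$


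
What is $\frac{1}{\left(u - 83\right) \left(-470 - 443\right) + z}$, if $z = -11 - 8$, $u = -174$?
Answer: $\frac{1}{234622} \approx 4.2622 \cdot 10^{-6}$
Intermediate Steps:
$z = -19$ ($z = -11 - 8 = -19$)
$\frac{1}{\left(u - 83\right) \left(-470 - 443\right) + z} = \frac{1}{\left(-174 - 83\right) \left(-470 - 443\right) - 19} = \frac{1}{\left(-257\right) \left(-913\right) - 19} = \frac{1}{234641 - 19} = \frac{1}{234622}$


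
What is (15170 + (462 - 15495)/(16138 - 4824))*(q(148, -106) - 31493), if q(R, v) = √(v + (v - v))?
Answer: -5404776602071/11314 + 171618347*I*√106/11314 ≈ -4.7771e+8 + 1.5617e+5*I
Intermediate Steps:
q(R, v) = √v (q(R, v) = √(v + 0) = √v)
(15170 + (462 - 15495)/(16138 - 4824))*(q(148, -106) - 31493) = (15170 + (462 - 15495)/(16138 - 4824))*(√(-106) - 31493) = (15170 - 15033/11314)*(I*√106 - 31493) = (15170 - 15033*1/11314)*(-31493 + I*√106) = (15170 - 15033/11314)*(-31493 + I*√106) = 171618347*(-31493 + I*√106)/11314 = -5404776602071/11314 + 171618347*I*√106/11314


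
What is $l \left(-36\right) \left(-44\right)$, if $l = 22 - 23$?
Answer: $-1584$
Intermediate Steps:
$l = -1$ ($l = 22 - 23 = -1$)
$l \left(-36\right) \left(-44\right) = \left(-1\right) \left(-36\right) \left(-44\right) = 36 \left(-44\right) = -1584$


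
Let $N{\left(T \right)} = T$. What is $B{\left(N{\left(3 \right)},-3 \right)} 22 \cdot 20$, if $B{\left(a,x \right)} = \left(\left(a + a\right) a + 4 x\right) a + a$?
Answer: $9240$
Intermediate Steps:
$B{\left(a,x \right)} = a + a \left(2 a^{2} + 4 x\right)$ ($B{\left(a,x \right)} = \left(2 a a + 4 x\right) a + a = \left(2 a^{2} + 4 x\right) a + a = a \left(2 a^{2} + 4 x\right) + a = a + a \left(2 a^{2} + 4 x\right)$)
$B{\left(N{\left(3 \right)},-3 \right)} 22 \cdot 20 = 3 \left(1 + 2 \cdot 3^{2} + 4 \left(-3\right)\right) 22 \cdot 20 = 3 \left(1 + 2 \cdot 9 - 12\right) 22 \cdot 20 = 3 \left(1 + 18 - 12\right) 22 \cdot 20 = 3 \cdot 7 \cdot 22 \cdot 20 = 21 \cdot 22 \cdot 20 = 462 \cdot 20 = 9240$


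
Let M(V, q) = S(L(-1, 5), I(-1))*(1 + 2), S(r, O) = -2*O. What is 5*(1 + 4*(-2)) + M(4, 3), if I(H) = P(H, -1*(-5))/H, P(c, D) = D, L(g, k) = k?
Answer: -5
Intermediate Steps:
I(H) = 5/H (I(H) = (-1*(-5))/H = 5/H)
M(V, q) = 30 (M(V, q) = (-10/(-1))*(1 + 2) = -10*(-1)*3 = -2*(-5)*3 = 10*3 = 30)
5*(1 + 4*(-2)) + M(4, 3) = 5*(1 + 4*(-2)) + 30 = 5*(1 - 8) + 30 = 5*(-7) + 30 = -35 + 30 = -5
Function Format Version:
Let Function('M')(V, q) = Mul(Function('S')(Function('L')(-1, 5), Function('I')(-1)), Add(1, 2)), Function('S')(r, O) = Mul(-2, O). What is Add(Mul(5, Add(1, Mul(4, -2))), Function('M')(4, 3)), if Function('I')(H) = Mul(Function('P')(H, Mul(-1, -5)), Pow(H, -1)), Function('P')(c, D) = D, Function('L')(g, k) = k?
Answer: -5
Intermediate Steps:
Function('I')(H) = Mul(5, Pow(H, -1)) (Function('I')(H) = Mul(Mul(-1, -5), Pow(H, -1)) = Mul(5, Pow(H, -1)))
Function('M')(V, q) = 30 (Function('M')(V, q) = Mul(Mul(-2, Mul(5, Pow(-1, -1))), Add(1, 2)) = Mul(Mul(-2, Mul(5, -1)), 3) = Mul(Mul(-2, -5), 3) = Mul(10, 3) = 30)
Add(Mul(5, Add(1, Mul(4, -2))), Function('M')(4, 3)) = Add(Mul(5, Add(1, Mul(4, -2))), 30) = Add(Mul(5, Add(1, -8)), 30) = Add(Mul(5, -7), 30) = Add(-35, 30) = -5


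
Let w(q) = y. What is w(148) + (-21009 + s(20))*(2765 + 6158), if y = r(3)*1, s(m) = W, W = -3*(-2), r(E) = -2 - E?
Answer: -187409774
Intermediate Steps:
W = 6
s(m) = 6
y = -5 (y = (-2 - 1*3)*1 = (-2 - 3)*1 = -5*1 = -5)
w(q) = -5
w(148) + (-21009 + s(20))*(2765 + 6158) = -5 + (-21009 + 6)*(2765 + 6158) = -5 - 21003*8923 = -5 - 187409769 = -187409774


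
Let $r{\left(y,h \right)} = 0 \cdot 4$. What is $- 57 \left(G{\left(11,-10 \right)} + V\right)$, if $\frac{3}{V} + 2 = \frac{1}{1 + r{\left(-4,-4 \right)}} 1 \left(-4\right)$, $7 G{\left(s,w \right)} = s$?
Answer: $- \frac{855}{14} \approx -61.071$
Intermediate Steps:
$r{\left(y,h \right)} = 0$
$G{\left(s,w \right)} = \frac{s}{7}$
$V = - \frac{1}{2}$ ($V = \frac{3}{-2 + \frac{1}{1 + 0} \cdot 1 \left(-4\right)} = \frac{3}{-2 + 1^{-1} \cdot 1 \left(-4\right)} = \frac{3}{-2 + 1 \cdot 1 \left(-4\right)} = \frac{3}{-2 + 1 \left(-4\right)} = \frac{3}{-2 - 4} = \frac{3}{-6} = 3 \left(- \frac{1}{6}\right) = - \frac{1}{2} \approx -0.5$)
$- 57 \left(G{\left(11,-10 \right)} + V\right) = - 57 \left(\frac{1}{7} \cdot 11 - \frac{1}{2}\right) = - 57 \left(\frac{11}{7} - \frac{1}{2}\right) = \left(-57\right) \frac{15}{14} = - \frac{855}{14}$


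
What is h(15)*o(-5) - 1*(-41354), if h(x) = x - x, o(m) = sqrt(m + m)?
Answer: 41354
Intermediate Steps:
o(m) = sqrt(2)*sqrt(m) (o(m) = sqrt(2*m) = sqrt(2)*sqrt(m))
h(x) = 0
h(15)*o(-5) - 1*(-41354) = 0*(sqrt(2)*sqrt(-5)) - 1*(-41354) = 0*(sqrt(2)*(I*sqrt(5))) + 41354 = 0*(I*sqrt(10)) + 41354 = 0 + 41354 = 41354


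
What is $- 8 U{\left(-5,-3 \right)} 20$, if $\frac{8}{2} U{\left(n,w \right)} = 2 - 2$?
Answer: $0$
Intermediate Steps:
$U{\left(n,w \right)} = 0$ ($U{\left(n,w \right)} = \frac{2 - 2}{4} = \frac{1}{4} \cdot 0 = 0$)
$- 8 U{\left(-5,-3 \right)} 20 = \left(-8\right) 0 \cdot 20 = 0 \cdot 20 = 0$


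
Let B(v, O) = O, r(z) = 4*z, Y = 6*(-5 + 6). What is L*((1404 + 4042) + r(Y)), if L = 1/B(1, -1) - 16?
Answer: -92990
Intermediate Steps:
Y = 6 (Y = 6*1 = 6)
L = -17 (L = 1/(-1) - 16 = -1 - 16 = -17)
L*((1404 + 4042) + r(Y)) = -17*((1404 + 4042) + 4*6) = -17*(5446 + 24) = -17*5470 = -92990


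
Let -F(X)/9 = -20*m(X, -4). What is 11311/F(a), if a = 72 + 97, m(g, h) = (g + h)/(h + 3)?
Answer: -11311/29700 ≈ -0.38084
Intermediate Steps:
m(g, h) = (g + h)/(3 + h)
a = 169
F(X) = 720 - 180*X (F(X) = -(-180)*(X - 4)/(3 - 4) = -(-180)*(-4 + X)/(-1) = -(-180)*(-(-4 + X)) = -(-180)*(4 - X) = -9*(-80 + 20*X) = 720 - 180*X)
11311/F(a) = 11311/(720 - 180*169) = 11311/(720 - 30420) = 11311/(-29700) = 11311*(-1/29700) = -11311/29700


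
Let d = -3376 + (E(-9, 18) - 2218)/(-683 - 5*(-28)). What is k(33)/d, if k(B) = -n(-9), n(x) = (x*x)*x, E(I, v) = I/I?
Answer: -14661/67813 ≈ -0.21620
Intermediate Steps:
E(I, v) = 1
n(x) = x**3 (n(x) = x**2*x = x**3)
d = -610317/181 (d = -3376 + (1 - 2218)/(-683 - 5*(-28)) = -3376 - 2217/(-683 + 140) = -3376 - 2217/(-543) = -3376 - 2217*(-1/543) = -3376 + 739/181 = -610317/181 ≈ -3371.9)
k(B) = 729 (k(B) = -1*(-9)**3 = -1*(-729) = 729)
k(33)/d = 729/(-610317/181) = 729*(-181/610317) = -14661/67813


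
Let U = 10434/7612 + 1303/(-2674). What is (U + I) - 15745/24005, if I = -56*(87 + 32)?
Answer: -81399560647283/12215237111 ≈ -6663.8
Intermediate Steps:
U = 2247760/2544311 (U = 10434*(1/7612) + 1303*(-1/2674) = 5217/3806 - 1303/2674 = 2247760/2544311 ≈ 0.88345)
I = -6664 (I = -56*119 = -6664)
(U + I) - 15745/24005 = (2247760/2544311 - 6664) - 15745/24005 = -16953040744/2544311 - 15745*1/24005 = -16953040744/2544311 - 3149/4801 = -81399560647283/12215237111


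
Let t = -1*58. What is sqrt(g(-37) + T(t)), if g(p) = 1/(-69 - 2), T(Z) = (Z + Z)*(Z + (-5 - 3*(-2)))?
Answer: sqrt(33331021)/71 ≈ 81.314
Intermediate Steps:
t = -58
T(Z) = 2*Z*(1 + Z) (T(Z) = (2*Z)*(Z + (-5 + 6)) = (2*Z)*(Z + 1) = (2*Z)*(1 + Z) = 2*Z*(1 + Z))
g(p) = -1/71 (g(p) = 1/(-71) = -1/71)
sqrt(g(-37) + T(t)) = sqrt(-1/71 + 2*(-58)*(1 - 58)) = sqrt(-1/71 + 2*(-58)*(-57)) = sqrt(-1/71 + 6612) = sqrt(469451/71) = sqrt(33331021)/71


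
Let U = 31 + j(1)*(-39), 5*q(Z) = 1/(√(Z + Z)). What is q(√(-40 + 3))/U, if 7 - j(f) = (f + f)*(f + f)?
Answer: √2*37^(¾)*I^(3/2)/31820 ≈ -0.00047147 + 0.00047147*I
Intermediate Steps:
j(f) = 7 - 4*f² (j(f) = 7 - (f + f)*(f + f) = 7 - 2*f*2*f = 7 - 4*f²)
q(Z) = √2/(10*√Z) (q(Z) = 1/(5*(√(Z + Z))) = 1/(5*(√(2*Z))) = 1/(5*((√2*√Z))) = (√2/(2*√Z))/5 = √2/(10*√Z))
U = -86 (U = 31 + (7 - 4*1²)*(-39) = 31 + (7 - 4*1)*(-39) = 31 + (7 - 4)*(-39) = 31 + 3*(-39) = 31 - 117 = -86)
q(√(-40 + 3))/U = (√2/(10*√(√(-40 + 3))))/(-86) = (√2/(10*√(√(-37))))*(-1/86) = (√2/(10*√(I*√37)))*(-1/86) = (√2*(37^(¾)*(-I^(3/2))/37)/10)*(-1/86) = -√2*37^(¾)*I^(3/2)/370*(-1/86) = √2*37^(¾)*I^(3/2)/31820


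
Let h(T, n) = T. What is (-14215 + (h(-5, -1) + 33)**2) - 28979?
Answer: -42410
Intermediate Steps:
(-14215 + (h(-5, -1) + 33)**2) - 28979 = (-14215 + (-5 + 33)**2) - 28979 = (-14215 + 28**2) - 28979 = (-14215 + 784) - 28979 = -13431 - 28979 = -42410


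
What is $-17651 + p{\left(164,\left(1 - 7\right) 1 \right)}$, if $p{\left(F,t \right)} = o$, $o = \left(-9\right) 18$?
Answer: $-17813$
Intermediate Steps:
$o = -162$
$p{\left(F,t \right)} = -162$
$-17651 + p{\left(164,\left(1 - 7\right) 1 \right)} = -17651 - 162 = -17813$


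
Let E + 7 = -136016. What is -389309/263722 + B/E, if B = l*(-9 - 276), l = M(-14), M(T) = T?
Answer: -18002409629/11957419202 ≈ -1.5055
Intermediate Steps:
E = -136023 (E = -7 - 136016 = -136023)
l = -14
B = 3990 (B = -14*(-9 - 276) = -14*(-285) = 3990)
-389309/263722 + B/E = -389309/263722 + 3990/(-136023) = -389309*1/263722 + 3990*(-1/136023) = -389309/263722 - 1330/45341 = -18002409629/11957419202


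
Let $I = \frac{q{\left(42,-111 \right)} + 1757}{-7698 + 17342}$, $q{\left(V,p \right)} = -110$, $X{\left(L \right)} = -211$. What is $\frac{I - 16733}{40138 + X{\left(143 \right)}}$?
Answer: $- \frac{161371405}{385055988} \approx -0.41909$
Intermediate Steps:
$I = \frac{1647}{9644}$ ($I = \frac{-110 + 1757}{-7698 + 17342} = \frac{1647}{9644} \approx 0.17078$)
$\frac{I - 16733}{40138 + X{\left(143 \right)}} = \frac{\frac{1647}{9644} - 16733}{40138 - 211} = - \frac{161371405}{9644 \cdot 39927} = \left(- \frac{161371405}{9644}\right) \frac{1}{39927} = - \frac{161371405}{385055988}$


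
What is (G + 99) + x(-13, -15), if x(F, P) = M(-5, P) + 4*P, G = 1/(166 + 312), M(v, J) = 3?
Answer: 20077/478 ≈ 42.002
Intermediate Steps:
G = 1/478 ≈ 0.0020920
x(F, P) = 3 + 4*P
(G + 99) + x(-13, -15) = (1/478 + 99) + (3 + 4*(-15)) = 47323/478 + (3 - 60) = 47323/478 - 57 = 20077/478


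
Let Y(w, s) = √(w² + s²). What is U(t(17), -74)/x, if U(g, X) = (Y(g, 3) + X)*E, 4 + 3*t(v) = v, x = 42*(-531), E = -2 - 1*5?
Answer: -37/1593 + 5*√10/9558 ≈ -0.021572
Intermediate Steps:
E = -7 (E = -2 - 5 = -7)
x = -22302
t(v) = -4/3 + v/3
Y(w, s) = √(s² + w²)
U(g, X) = -7*X - 7*√(9 + g²) (U(g, X) = (√(3² + g²) + X)*(-7) = (√(9 + g²) + X)*(-7) = (X + √(9 + g²))*(-7) = -7*X - 7*√(9 + g²))
U(t(17), -74)/x = (-7*(-74) - 7*√(9 + (-4/3 + (⅓)*17)²))/(-22302) = (518 - 7*√(9 + (-4/3 + 17/3)²))*(-1/22302) = (518 - 7*√(9 + (13/3)²))*(-1/22302) = (518 - 7*√(9 + 169/9))*(-1/22302) = (518 - 35*√10/3)*(-1/22302) = -37/1593 + 5*√10/9558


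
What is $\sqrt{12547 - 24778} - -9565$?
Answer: $9565 + 9 i \sqrt{151} \approx 9565.0 + 110.59 i$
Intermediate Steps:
$\sqrt{12547 - 24778} - -9565 = \sqrt{-12231} + 9565 = 9 i \sqrt{151} + 9565 = 9565 + 9 i \sqrt{151}$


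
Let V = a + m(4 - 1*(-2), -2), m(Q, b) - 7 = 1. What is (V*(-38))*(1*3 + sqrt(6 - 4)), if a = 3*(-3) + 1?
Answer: 0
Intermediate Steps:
m(Q, b) = 8 (m(Q, b) = 7 + 1 = 8)
a = -8 (a = -9 + 1 = -8)
V = 0 (V = -8 + 8 = 0)
(V*(-38))*(1*3 + sqrt(6 - 4)) = (0*(-38))*(1*3 + sqrt(6 - 4)) = 0*(3 + sqrt(2)) = 0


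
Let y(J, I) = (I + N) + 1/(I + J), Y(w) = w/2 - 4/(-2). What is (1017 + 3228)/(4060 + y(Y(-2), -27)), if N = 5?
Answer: 110370/104987 ≈ 1.0513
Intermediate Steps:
Y(w) = 2 + w/2 (Y(w) = w*(½) - 4*(-½) = w/2 + 2 = 2 + w/2)
y(J, I) = 5 + I + 1/(I + J) (y(J, I) = (I + 5) + 1/(I + J) = (5 + I) + 1/(I + J) = 5 + I + 1/(I + J))
(1017 + 3228)/(4060 + y(Y(-2), -27)) = (1017 + 3228)/(4060 + (1 + (-27)² + 5*(-27) + 5*(2 + (½)*(-2)) - 27*(2 + (½)*(-2)))/(-27 + (2 + (½)*(-2)))) = 4245/(4060 + (1 + 729 - 135 + 5*(2 - 1) - 27*(2 - 1))/(-27 + (2 - 1))) = 4245/(4060 + (1 + 729 - 135 + 5*1 - 27*1)/(-27 + 1)) = 4245/(4060 + (1 + 729 - 135 + 5 - 27)/(-26)) = 4245/(4060 - 1/26*573) = 4245/(4060 - 573/26) = 4245/(104987/26) = 4245*(26/104987) = 110370/104987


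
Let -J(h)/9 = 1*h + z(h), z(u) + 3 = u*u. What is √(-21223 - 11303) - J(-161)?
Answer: 231813 + 3*I*√3614 ≈ 2.3181e+5 + 180.35*I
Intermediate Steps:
z(u) = -3 + u² (z(u) = -3 + u*u = -3 + u²)
J(h) = 27 - 9*h - 9*h² (J(h) = -9*(1*h + (-3 + h²)) = -9*(h + (-3 + h²)) = -9*(-3 + h + h²) = 27 - 9*h - 9*h²)
√(-21223 - 11303) - J(-161) = √(-21223 - 11303) - (27 - 9*(-161) - 9*(-161)²) = √(-32526) - (27 + 1449 - 9*25921) = 3*I*√3614 - (27 + 1449 - 233289) = 3*I*√3614 - 1*(-231813) = 3*I*√3614 + 231813 = 231813 + 3*I*√3614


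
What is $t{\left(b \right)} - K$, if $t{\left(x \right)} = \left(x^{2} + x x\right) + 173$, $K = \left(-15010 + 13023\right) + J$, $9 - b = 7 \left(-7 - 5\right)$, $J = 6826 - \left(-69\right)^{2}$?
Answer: $17393$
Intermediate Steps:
$J = 2065$ ($J = 6826 - 4761 = 2065$)
$b = 93$ ($b = 9 - 7 \left(-7 - 5\right) = 9 - 7 \left(-12\right) = 9 - -84 = 9 + 84 = 93$)
$K = 78$ ($K = \left(-15010 + 13023\right) + 2065 = -1987 + 2065 = 78$)
$t{\left(x \right)} = 173 + 2 x^{2}$ ($t{\left(x \right)} = \left(x^{2} + x^{2}\right) + 173 = 2 x^{2} + 173 = 173 + 2 x^{2}$)
$t{\left(b \right)} - K = \left(173 + 2 \cdot 93^{2}\right) - 78 = \left(173 + 2 \cdot 8649\right) - 78 = \left(173 + 17298\right) - 78 = 17471 - 78 = 17393$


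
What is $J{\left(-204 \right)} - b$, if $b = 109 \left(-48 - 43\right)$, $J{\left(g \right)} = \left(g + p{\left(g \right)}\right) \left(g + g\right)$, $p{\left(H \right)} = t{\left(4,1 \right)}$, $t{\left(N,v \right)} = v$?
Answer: $92743$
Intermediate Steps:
$p{\left(H \right)} = 1$
$J{\left(g \right)} = 2 g \left(1 + g\right)$ ($J{\left(g \right)} = \left(g + 1\right) \left(g + g\right) = \left(1 + g\right) 2 g = 2 g \left(1 + g\right)$)
$b = -9919$ ($b = 109 \left(-91\right) = -9919$)
$J{\left(-204 \right)} - b = 2 \left(-204\right) \left(1 - 204\right) - -9919 = 2 \left(-204\right) \left(-203\right) + 9919 = 82824 + 9919 = 92743$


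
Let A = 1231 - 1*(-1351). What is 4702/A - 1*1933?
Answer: -2493152/1291 ≈ -1931.2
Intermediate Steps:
A = 2582 (A = 1231 + 1351 = 2582)
4702/A - 1*1933 = 4702/2582 - 1*1933 = 4702*(1/2582) - 1933 = 2351/1291 - 1933 = -2493152/1291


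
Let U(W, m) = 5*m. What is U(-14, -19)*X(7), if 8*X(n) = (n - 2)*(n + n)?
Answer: -3325/4 ≈ -831.25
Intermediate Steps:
X(n) = n*(-2 + n)/4 (X(n) = ((n - 2)*(n + n))/8 = ((-2 + n)*(2*n))/8 = (2*n*(-2 + n))/8 = n*(-2 + n)/4)
U(-14, -19)*X(7) = (5*(-19))*((¼)*7*(-2 + 7)) = -95*7*5/4 = -95*35/4 = -3325/4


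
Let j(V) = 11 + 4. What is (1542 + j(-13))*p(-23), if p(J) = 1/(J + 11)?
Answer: -519/4 ≈ -129.75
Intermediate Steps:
j(V) = 15
p(J) = 1/(11 + J)
(1542 + j(-13))*p(-23) = (1542 + 15)/(11 - 23) = 1557/(-12) = 1557*(-1/12) = -519/4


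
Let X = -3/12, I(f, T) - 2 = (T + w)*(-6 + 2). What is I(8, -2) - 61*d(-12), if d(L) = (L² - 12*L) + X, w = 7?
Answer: -70283/4 ≈ -17571.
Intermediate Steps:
I(f, T) = -26 - 4*T (I(f, T) = 2 + (T + 7)*(-6 + 2) = 2 + (7 + T)*(-4) = 2 + (-28 - 4*T) = -26 - 4*T)
X = -¼ (X = -3*1/12 = -¼ ≈ -0.25000)
d(L) = -¼ + L² - 12*L (d(L) = (L² - 12*L) - ¼ = -¼ + L² - 12*L)
I(8, -2) - 61*d(-12) = (-26 - 4*(-2)) - 61*(-¼ + (-12)² - 12*(-12)) = (-26 + 8) - 61*(-¼ + 144 + 144) = -18 - 61*1151/4 = -18 - 70211/4 = -70283/4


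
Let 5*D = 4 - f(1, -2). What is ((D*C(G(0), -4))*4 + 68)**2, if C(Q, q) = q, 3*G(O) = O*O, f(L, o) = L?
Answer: 85264/25 ≈ 3410.6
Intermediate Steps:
G(O) = O**2/3 (G(O) = (O*O)/3 = O**2/3)
D = 3/5 (D = (4 - 1*1)/5 = (4 - 1)/5 = (1/5)*3 = 3/5 ≈ 0.60000)
((D*C(G(0), -4))*4 + 68)**2 = (((3/5)*(-4))*4 + 68)**2 = (-12/5*4 + 68)**2 = (-48/5 + 68)**2 = (292/5)**2 = 85264/25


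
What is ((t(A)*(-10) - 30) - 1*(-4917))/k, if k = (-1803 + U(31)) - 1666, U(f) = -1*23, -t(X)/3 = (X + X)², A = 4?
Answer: -2269/1164 ≈ -1.9493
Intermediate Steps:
t(X) = -12*X² (t(X) = -3*(X + X)² = -3*4*X² = -12*X²)
U(f) = -23
k = -3492 (k = (-1803 - 23) - 1666 = -1826 - 1666 = -3492)
((t(A)*(-10) - 30) - 1*(-4917))/k = ((-12*4²*(-10) - 30) - 1*(-4917))/(-3492) = ((-12*16*(-10) - 30) + 4917)*(-1/3492) = ((-192*(-10) - 30) + 4917)*(-1/3492) = ((1920 - 30) + 4917)*(-1/3492) = (1890 + 4917)*(-1/3492) = 6807*(-1/3492) = -2269/1164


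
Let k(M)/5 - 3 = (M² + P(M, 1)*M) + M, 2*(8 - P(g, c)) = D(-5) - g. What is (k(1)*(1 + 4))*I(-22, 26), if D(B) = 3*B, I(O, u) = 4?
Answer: 2100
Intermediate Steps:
P(g, c) = 31/2 + g/2 (P(g, c) = 8 - (3*(-5) - g)/2 = 8 - (-15 - g)/2 = 8 + (15/2 + g/2) = 31/2 + g/2)
k(M) = 15 + 5*M + 5*M² + 5*M*(31/2 + M/2) (k(M) = 15 + 5*((M² + (31/2 + M/2)*M) + M) = 15 + 5*((M² + M*(31/2 + M/2)) + M) = 15 + 5*(M + M² + M*(31/2 + M/2)) = 15 + (5*M + 5*M² + 5*M*(31/2 + M/2)) = 15 + 5*M + 5*M² + 5*M*(31/2 + M/2))
(k(1)*(1 + 4))*I(-22, 26) = ((15 + (15/2)*1² + (165/2)*1)*(1 + 4))*4 = ((15 + (15/2)*1 + 165/2)*5)*4 = ((15 + 15/2 + 165/2)*5)*4 = (105*5)*4 = 525*4 = 2100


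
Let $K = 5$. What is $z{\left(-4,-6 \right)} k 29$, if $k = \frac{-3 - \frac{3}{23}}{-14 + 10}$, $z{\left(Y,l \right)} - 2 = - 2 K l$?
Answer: $\frac{32364}{23} \approx 1407.1$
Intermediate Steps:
$z{\left(Y,l \right)} = 2 - 10 l$ ($z{\left(Y,l \right)} = 2 + \left(-2\right) 5 l = 2 - 10 l$)
$k = \frac{18}{23}$ ($k = \frac{-3 - \frac{3}{23}}{-4} = \left(-3 - \frac{3}{23}\right) \left(- \frac{1}{4}\right) = \left(- \frac{72}{23}\right) \left(- \frac{1}{4}\right) = \frac{18}{23} \approx 0.78261$)
$z{\left(-4,-6 \right)} k 29 = \left(2 - -60\right) \frac{18}{23} \cdot 29 = \left(2 + 60\right) \frac{18}{23} \cdot 29 = 62 \cdot \frac{18}{23} \cdot 29 = \frac{1116}{23} \cdot 29 = \frac{32364}{23}$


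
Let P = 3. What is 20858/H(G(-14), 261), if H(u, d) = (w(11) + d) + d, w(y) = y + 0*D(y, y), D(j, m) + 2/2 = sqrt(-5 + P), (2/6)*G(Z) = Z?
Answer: 20858/533 ≈ 39.133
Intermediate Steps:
G(Z) = 3*Z
D(j, m) = -1 + I*sqrt(2) (D(j, m) = -1 + sqrt(-5 + 3) = -1 + sqrt(-2) = -1 + I*sqrt(2))
w(y) = y (w(y) = y + 0*(-1 + I*sqrt(2)) = y + 0 = y)
H(u, d) = 11 + 2*d (H(u, d) = (11 + d) + d = 11 + 2*d)
20858/H(G(-14), 261) = 20858/(11 + 2*261) = 20858/(11 + 522) = 20858/533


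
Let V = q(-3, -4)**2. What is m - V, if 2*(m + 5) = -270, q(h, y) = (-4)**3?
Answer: -4236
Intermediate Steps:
q(h, y) = -64
m = -140 (m = -5 + (1/2)*(-270) = -5 - 135 = -140)
V = 4096 (V = (-64)**2 = 4096)
m - V = -140 - 1*4096 = -140 - 4096 = -4236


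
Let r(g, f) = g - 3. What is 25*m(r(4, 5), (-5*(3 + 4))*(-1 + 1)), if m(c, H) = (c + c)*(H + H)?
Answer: 0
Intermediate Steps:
r(g, f) = -3 + g
m(c, H) = 4*H*c (m(c, H) = (2*c)*(2*H) = 4*H*c)
25*m(r(4, 5), (-5*(3 + 4))*(-1 + 1)) = 25*(4*((-5*(3 + 4))*(-1 + 1))*(-3 + 4)) = 25*(4*(-5*7*0)*1) = 25*(4*(-35*0)*1) = 25*(4*0*1) = 25*0 = 0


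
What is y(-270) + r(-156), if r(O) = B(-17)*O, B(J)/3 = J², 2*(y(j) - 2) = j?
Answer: -135385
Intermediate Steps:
y(j) = 2 + j/2
B(J) = 3*J²
r(O) = 867*O (r(O) = (3*(-17)²)*O = (3*289)*O = 867*O)
y(-270) + r(-156) = (2 + (½)*(-270)) + 867*(-156) = (2 - 135) - 135252 = -133 - 135252 = -135385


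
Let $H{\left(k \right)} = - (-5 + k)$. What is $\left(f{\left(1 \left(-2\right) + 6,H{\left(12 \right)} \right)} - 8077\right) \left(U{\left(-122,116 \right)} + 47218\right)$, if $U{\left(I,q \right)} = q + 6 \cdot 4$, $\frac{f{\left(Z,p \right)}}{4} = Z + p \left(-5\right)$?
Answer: $-375122718$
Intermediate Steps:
$H{\left(k \right)} = 5 - k$
$f{\left(Z,p \right)} = - 20 p + 4 Z$ ($f{\left(Z,p \right)} = 4 \left(Z + p \left(-5\right)\right) = 4 \left(Z - 5 p\right) = - 20 p + 4 Z$)
$U{\left(I,q \right)} = 24 + q$ ($U{\left(I,q \right)} = q + 24 = 24 + q$)
$\left(f{\left(1 \left(-2\right) + 6,H{\left(12 \right)} \right)} - 8077\right) \left(U{\left(-122,116 \right)} + 47218\right) = \left(\left(- 20 \left(5 - 12\right) + 4 \left(1 \left(-2\right) + 6\right)\right) - 8077\right) \left(\left(24 + 116\right) + 47218\right) = \left(\left(- 20 \left(5 - 12\right) + 4 \left(-2 + 6\right)\right) - 8077\right) \left(140 + 47218\right) = \left(\left(\left(-20\right) \left(-7\right) + 4 \cdot 4\right) - 8077\right) 47358 = \left(\left(140 + 16\right) - 8077\right) 47358 = \left(156 - 8077\right) 47358 = \left(-7921\right) 47358 = -375122718$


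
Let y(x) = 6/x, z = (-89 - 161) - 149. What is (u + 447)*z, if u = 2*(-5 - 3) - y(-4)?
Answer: -345135/2 ≈ -1.7257e+5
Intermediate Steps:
z = -399 (z = -250 - 149 = -399)
u = -29/2 (u = 2*(-5 - 3) - 6/(-4) = 2*(-8) - 6*(-1)/4 = -16 - 1*(-3/2) = -16 + 3/2 = -29/2 ≈ -14.500)
(u + 447)*z = (-29/2 + 447)*(-399) = (865/2)*(-399) = -345135/2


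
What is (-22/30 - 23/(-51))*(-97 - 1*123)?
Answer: 1056/17 ≈ 62.118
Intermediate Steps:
(-22/30 - 23/(-51))*(-97 - 1*123) = (-22*1/30 - 23*(-1/51))*(-97 - 123) = (-11/15 + 23/51)*(-220) = -24/85*(-220) = 1056/17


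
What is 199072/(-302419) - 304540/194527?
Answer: -130823561204/58828660813 ≈ -2.2238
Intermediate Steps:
199072/(-302419) - 304540/194527 = 199072*(-1/302419) - 304540*1/194527 = -199072/302419 - 304540/194527 = -130823561204/58828660813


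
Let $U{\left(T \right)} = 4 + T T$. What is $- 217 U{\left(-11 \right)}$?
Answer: $-27125$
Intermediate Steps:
$U{\left(T \right)} = 4 + T^{2}$
$- 217 U{\left(-11 \right)} = - 217 \left(4 + \left(-11\right)^{2}\right) = - 217 \left(4 + 121\right) = \left(-217\right) 125 = -27125$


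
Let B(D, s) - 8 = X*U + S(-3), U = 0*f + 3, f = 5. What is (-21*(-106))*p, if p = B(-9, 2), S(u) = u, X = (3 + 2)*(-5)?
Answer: -155820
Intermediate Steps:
X = -25 (X = 5*(-5) = -25)
U = 3 (U = 0*5 + 3 = 0 + 3 = 3)
B(D, s) = -70 (B(D, s) = 8 + (-25*3 - 3) = 8 + (-75 - 3) = 8 - 78 = -70)
p = -70
(-21*(-106))*p = -21*(-106)*(-70) = 2226*(-70) = -155820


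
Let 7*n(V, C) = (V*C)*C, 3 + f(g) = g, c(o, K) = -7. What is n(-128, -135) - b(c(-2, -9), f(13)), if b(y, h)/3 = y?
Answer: -2332653/7 ≈ -3.3324e+5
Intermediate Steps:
f(g) = -3 + g
b(y, h) = 3*y
n(V, C) = V*C²/7 (n(V, C) = ((V*C)*C)/7 = ((C*V)*C)/7 = (V*C²)/7 = V*C²/7)
n(-128, -135) - b(c(-2, -9), f(13)) = (⅐)*(-128)*(-135)² - 3*(-7) = (⅐)*(-128)*18225 - 1*(-21) = -2332800/7 + 21 = -2332653/7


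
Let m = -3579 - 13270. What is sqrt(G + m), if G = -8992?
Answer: I*sqrt(25841) ≈ 160.75*I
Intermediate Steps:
m = -16849
sqrt(G + m) = sqrt(-8992 - 16849) = sqrt(-25841) = I*sqrt(25841)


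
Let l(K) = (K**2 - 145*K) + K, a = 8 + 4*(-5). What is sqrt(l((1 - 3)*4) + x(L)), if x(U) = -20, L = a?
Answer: 2*sqrt(299) ≈ 34.583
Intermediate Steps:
a = -12 (a = 8 - 20 = -12)
L = -12
l(K) = K**2 - 144*K
sqrt(l((1 - 3)*4) + x(L)) = sqrt(((1 - 3)*4)*(-144 + (1 - 3)*4) - 20) = sqrt((-2*4)*(-144 - 2*4) - 20) = sqrt(-8*(-144 - 8) - 20) = sqrt(-8*(-152) - 20) = sqrt(1216 - 20) = sqrt(1196) = 2*sqrt(299)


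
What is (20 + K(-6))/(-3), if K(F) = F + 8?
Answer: -22/3 ≈ -7.3333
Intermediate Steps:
K(F) = 8 + F
(20 + K(-6))/(-3) = (20 + (8 - 6))/(-3) = -(20 + 2)/3 = -⅓*22 = -22/3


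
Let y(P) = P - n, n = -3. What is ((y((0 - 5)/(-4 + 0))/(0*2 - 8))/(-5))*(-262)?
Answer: -2227/80 ≈ -27.837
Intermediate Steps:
y(P) = 3 + P (y(P) = P - 1*(-3) = P + 3 = 3 + P)
((y((0 - 5)/(-4 + 0))/(0*2 - 8))/(-5))*(-262) = (((3 + (0 - 5)/(-4 + 0))/(0*2 - 8))/(-5))*(-262) = (((3 - 5/(-4))/(0 - 8))*(-⅕))*(-262) = (((3 - 5*(-¼))/(-8))*(-⅕))*(-262) = (((3 + 5/4)*(-⅛))*(-⅕))*(-262) = (((17/4)*(-⅛))*(-⅕))*(-262) = -17/32*(-⅕)*(-262) = (17/160)*(-262) = -2227/80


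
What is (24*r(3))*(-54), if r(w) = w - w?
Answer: 0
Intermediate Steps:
r(w) = 0
(24*r(3))*(-54) = (24*0)*(-54) = 0*(-54) = 0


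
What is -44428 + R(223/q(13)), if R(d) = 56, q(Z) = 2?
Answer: -44372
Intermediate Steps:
-44428 + R(223/q(13)) = -44428 + 56 = -44372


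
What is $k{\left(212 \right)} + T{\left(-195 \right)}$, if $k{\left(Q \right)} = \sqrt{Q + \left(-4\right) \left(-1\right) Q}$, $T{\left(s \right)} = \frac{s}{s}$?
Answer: $1 + 2 \sqrt{265} \approx 33.558$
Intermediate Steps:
$T{\left(s \right)} = 1$
$k{\left(Q \right)} = \sqrt{5} \sqrt{Q}$ ($k{\left(Q \right)} = \sqrt{Q + 4 Q} = \sqrt{5 Q} = \sqrt{5} \sqrt{Q}$)
$k{\left(212 \right)} + T{\left(-195 \right)} = \sqrt{5} \sqrt{212} + 1 = \sqrt{5} \cdot 2 \sqrt{53} + 1 = 2 \sqrt{265} + 1 = 1 + 2 \sqrt{265}$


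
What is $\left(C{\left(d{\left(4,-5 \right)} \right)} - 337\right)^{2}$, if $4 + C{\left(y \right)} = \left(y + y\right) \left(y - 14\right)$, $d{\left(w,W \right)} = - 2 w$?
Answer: $121$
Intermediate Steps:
$C{\left(y \right)} = -4 + 2 y \left(-14 + y\right)$ ($C{\left(y \right)} = -4 + \left(y + y\right) \left(y - 14\right) = -4 + 2 y \left(-14 + y\right)$)
$\left(C{\left(d{\left(4,-5 \right)} \right)} - 337\right)^{2} = \left(\left(-4 - 28 \left(\left(-2\right) 4\right) + 2 \left(\left(-2\right) 4\right)^{2}\right) - 337\right)^{2} = \left(\left(-4 - -224 + 2 \left(-8\right)^{2}\right) - 337\right)^{2} = \left(\left(-4 + 224 + 2 \cdot 64\right) - 337\right)^{2} = \left(\left(-4 + 224 + 128\right) - 337\right)^{2} = \left(348 - 337\right)^{2} = 11^{2} = 121$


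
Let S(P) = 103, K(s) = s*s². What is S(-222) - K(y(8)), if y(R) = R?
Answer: -409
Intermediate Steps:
K(s) = s³
S(-222) - K(y(8)) = 103 - 1*8³ = 103 - 1*512 = 103 - 512 = -409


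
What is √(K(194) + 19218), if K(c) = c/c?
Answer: √19219 ≈ 138.63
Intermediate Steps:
K(c) = 1
√(K(194) + 19218) = √(1 + 19218) = √19219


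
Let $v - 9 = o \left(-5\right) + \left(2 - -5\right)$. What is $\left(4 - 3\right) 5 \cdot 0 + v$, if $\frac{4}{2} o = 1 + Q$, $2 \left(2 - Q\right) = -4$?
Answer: $\frac{7}{2} \approx 3.5$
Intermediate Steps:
$Q = 4$ ($Q = 2 - -2 = 2 + 2 = 4$)
$o = \frac{5}{2}$ ($o = \frac{1 + 4}{2} = \frac{1}{2} \cdot 5 = \frac{5}{2} \approx 2.5$)
$v = \frac{7}{2}$ ($v = 9 + \left(\frac{5}{2} \left(-5\right) + \left(2 - -5\right)\right) = 9 + \left(- \frac{25}{2} + \left(2 + 5\right)\right) = 9 + \left(- \frac{25}{2} + 7\right) = 9 - \frac{11}{2} = \frac{7}{2} \approx 3.5$)
$\left(4 - 3\right) 5 \cdot 0 + v = \left(4 - 3\right) 5 \cdot 0 + \frac{7}{2} = 1 \cdot 5 \cdot 0 + \frac{7}{2} = 5 \cdot 0 + \frac{7}{2} = 0 + \frac{7}{2} = \frac{7}{2}$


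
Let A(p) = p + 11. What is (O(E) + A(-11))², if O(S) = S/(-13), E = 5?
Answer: 25/169 ≈ 0.14793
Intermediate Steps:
O(S) = -S/13 (O(S) = S*(-1/13) = -S/13)
A(p) = 11 + p
(O(E) + A(-11))² = (-1/13*5 + (11 - 11))² = (-5/13 + 0)² = (-5/13)² = 25/169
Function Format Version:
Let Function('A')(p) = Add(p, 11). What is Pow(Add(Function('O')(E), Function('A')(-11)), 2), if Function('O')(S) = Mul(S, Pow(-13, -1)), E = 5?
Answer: Rational(25, 169) ≈ 0.14793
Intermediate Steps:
Function('O')(S) = Mul(Rational(-1, 13), S) (Function('O')(S) = Mul(S, Rational(-1, 13)) = Mul(Rational(-1, 13), S))
Function('A')(p) = Add(11, p)
Pow(Add(Function('O')(E), Function('A')(-11)), 2) = Pow(Add(Mul(Rational(-1, 13), 5), Add(11, -11)), 2) = Pow(Add(Rational(-5, 13), 0), 2) = Pow(Rational(-5, 13), 2) = Rational(25, 169)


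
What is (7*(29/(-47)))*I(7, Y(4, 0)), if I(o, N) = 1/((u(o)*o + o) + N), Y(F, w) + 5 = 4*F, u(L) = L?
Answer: -203/3149 ≈ -0.064465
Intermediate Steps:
Y(F, w) = -5 + 4*F
I(o, N) = 1/(N + o + o²) (I(o, N) = 1/((o*o + o) + N) = 1/((o² + o) + N) = 1/((o + o²) + N) = 1/(N + o + o²))
(7*(29/(-47)))*I(7, Y(4, 0)) = (7*(29/(-47)))/((-5 + 4*4) + 7 + 7²) = (7*(29*(-1/47)))/((-5 + 16) + 7 + 49) = (7*(-29/47))/(11 + 7 + 49) = -203/47/67 = -203/47*1/67 = -203/3149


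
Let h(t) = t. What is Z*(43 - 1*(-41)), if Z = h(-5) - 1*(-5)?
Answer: 0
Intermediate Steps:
Z = 0 (Z = -5 - 1*(-5) = -5 + 5 = 0)
Z*(43 - 1*(-41)) = 0*(43 - 1*(-41)) = 0*(43 + 41) = 0*84 = 0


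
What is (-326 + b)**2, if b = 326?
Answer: 0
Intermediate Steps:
(-326 + b)**2 = (-326 + 326)**2 = 0**2 = 0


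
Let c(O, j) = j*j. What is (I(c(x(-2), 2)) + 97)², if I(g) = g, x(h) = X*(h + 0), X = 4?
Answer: 10201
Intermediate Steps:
x(h) = 4*h (x(h) = 4*(h + 0) = 4*h)
c(O, j) = j²
(I(c(x(-2), 2)) + 97)² = (2² + 97)² = (4 + 97)² = 101² = 10201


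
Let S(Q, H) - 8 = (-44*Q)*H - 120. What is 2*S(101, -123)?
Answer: 1093000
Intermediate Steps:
S(Q, H) = -112 - 44*H*Q (S(Q, H) = 8 + ((-44*Q)*H - 120) = 8 + (-44*H*Q - 120) = 8 + (-120 - 44*H*Q) = -112 - 44*H*Q)
2*S(101, -123) = 2*(-112 - 44*(-123)*101) = 2*(-112 + 546612) = 2*546500 = 1093000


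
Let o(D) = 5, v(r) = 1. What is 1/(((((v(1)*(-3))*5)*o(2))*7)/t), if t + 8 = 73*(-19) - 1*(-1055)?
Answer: 68/105 ≈ 0.64762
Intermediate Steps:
t = -340 (t = -8 + (73*(-19) - 1*(-1055)) = -8 + (-1387 + 1055) = -8 - 332 = -340)
1/(((((v(1)*(-3))*5)*o(2))*7)/t) = 1/(((((1*(-3))*5)*5)*7)/(-340)) = 1/(((-3*5*5)*7)*(-1/340)) = 1/((-15*5*7)*(-1/340)) = 1/(-75*7*(-1/340)) = 1/(-525*(-1/340)) = 1/(105/68) = 68/105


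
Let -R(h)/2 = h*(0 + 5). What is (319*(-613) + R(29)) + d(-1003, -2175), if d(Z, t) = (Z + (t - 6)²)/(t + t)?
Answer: -428323354/2175 ≈ -1.9693e+5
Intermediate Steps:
R(h) = -10*h (R(h) = -2*h*(0 + 5) = -2*h*5 = -10*h)
d(Z, t) = (Z + (-6 + t)²)/(2*t) (d(Z, t) = (Z + (-6 + t)²)/((2*t)) = (Z + (-6 + t)²)*(1/(2*t)) = (Z + (-6 + t)²)/(2*t))
(319*(-613) + R(29)) + d(-1003, -2175) = (319*(-613) - 10*29) + (½)*(-1003 + (-6 - 2175)²)/(-2175) = (-195547 - 290) + (½)*(-1/2175)*(-1003 + (-2181)²) = -195837 + (½)*(-1/2175)*(-1003 + 4756761) = -195837 + (½)*(-1/2175)*4755758 = -195837 - 2377879/2175 = -428323354/2175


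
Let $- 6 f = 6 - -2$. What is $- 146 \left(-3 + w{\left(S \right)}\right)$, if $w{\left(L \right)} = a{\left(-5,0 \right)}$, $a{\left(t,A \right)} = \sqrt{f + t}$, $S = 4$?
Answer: $438 - \frac{146 i \sqrt{57}}{3} \approx 438.0 - 367.43 i$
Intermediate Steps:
$f = - \frac{4}{3}$ ($f = - \frac{6 - -2}{6} = - \frac{6 + 2}{6} = \left(- \frac{1}{6}\right) 8 = - \frac{4}{3} \approx -1.3333$)
$a{\left(t,A \right)} = \sqrt{- \frac{4}{3} + t}$
$w{\left(L \right)} = \frac{i \sqrt{57}}{3}$ ($w{\left(L \right)} = \frac{\sqrt{-12 + 9 \left(-5\right)}}{3} = \frac{\sqrt{-12 - 45}}{3} = \frac{\sqrt{-57}}{3} = \frac{i \sqrt{57}}{3}$)
$- 146 \left(-3 + w{\left(S \right)}\right) = - 146 \left(-3 + \frac{i \sqrt{57}}{3}\right) = 438 - \frac{146 i \sqrt{57}}{3}$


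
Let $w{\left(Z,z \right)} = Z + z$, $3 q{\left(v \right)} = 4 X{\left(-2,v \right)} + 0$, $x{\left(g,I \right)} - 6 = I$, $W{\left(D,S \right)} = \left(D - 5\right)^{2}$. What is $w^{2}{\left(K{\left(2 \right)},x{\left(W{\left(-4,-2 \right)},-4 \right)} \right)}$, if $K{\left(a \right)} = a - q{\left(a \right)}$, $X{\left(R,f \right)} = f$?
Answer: $\frac{16}{9} \approx 1.7778$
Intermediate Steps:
$W{\left(D,S \right)} = \left(-5 + D\right)^{2}$
$x{\left(g,I \right)} = 6 + I$
$q{\left(v \right)} = \frac{4 v}{3}$ ($q{\left(v \right)} = \frac{4 v + 0}{3} = \frac{4 v}{3}$)
$K{\left(a \right)} = - \frac{a}{3}$ ($K{\left(a \right)} = a - \frac{4 a}{3} = - \frac{a}{3}$)
$w^{2}{\left(K{\left(2 \right)},x{\left(W{\left(-4,-2 \right)},-4 \right)} \right)} = \left(\left(- \frac{1}{3}\right) 2 + \left(6 - 4\right)\right)^{2} = \left(- \frac{2}{3} + 2\right)^{2} = \left(\frac{4}{3}\right)^{2} = \frac{16}{9}$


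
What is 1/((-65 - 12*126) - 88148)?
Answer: -1/89725 ≈ -1.1145e-5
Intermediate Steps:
1/((-65 - 12*126) - 88148) = 1/((-65 - 1512) - 88148) = 1/(-1577 - 88148) = 1/(-89725) = -1/89725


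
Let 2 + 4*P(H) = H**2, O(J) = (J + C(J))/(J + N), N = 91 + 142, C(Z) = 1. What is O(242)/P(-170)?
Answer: 486/6863275 ≈ 7.0812e-5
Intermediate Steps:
N = 233
O(J) = (1 + J)/(233 + J) (O(J) = (J + 1)/(J + 233) = (1 + J)/(233 + J))
P(H) = -1/2 + H**2/4
O(242)/P(-170) = ((1 + 242)/(233 + 242))/(-1/2 + (1/4)*(-170)**2) = (243/475)/(-1/2 + (1/4)*28900) = ((1/475)*243)/(-1/2 + 7225) = 243/(475*(14449/2)) = (243/475)*(2/14449) = 486/6863275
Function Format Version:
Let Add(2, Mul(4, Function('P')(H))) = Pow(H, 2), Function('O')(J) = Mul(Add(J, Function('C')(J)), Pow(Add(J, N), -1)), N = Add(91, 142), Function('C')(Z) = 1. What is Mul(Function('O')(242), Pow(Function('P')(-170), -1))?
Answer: Rational(486, 6863275) ≈ 7.0812e-5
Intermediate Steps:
N = 233
Function('O')(J) = Mul(Pow(Add(233, J), -1), Add(1, J)) (Function('O')(J) = Mul(Add(J, 1), Pow(Add(J, 233), -1)) = Mul(Add(1, J), Pow(Add(233, J), -1)) = Mul(Pow(Add(233, J), -1), Add(1, J)))
Function('P')(H) = Add(Rational(-1, 2), Mul(Rational(1, 4), Pow(H, 2)))
Mul(Function('O')(242), Pow(Function('P')(-170), -1)) = Mul(Mul(Pow(Add(233, 242), -1), Add(1, 242)), Pow(Add(Rational(-1, 2), Mul(Rational(1, 4), Pow(-170, 2))), -1)) = Mul(Mul(Pow(475, -1), 243), Pow(Add(Rational(-1, 2), Mul(Rational(1, 4), 28900)), -1)) = Mul(Mul(Rational(1, 475), 243), Pow(Add(Rational(-1, 2), 7225), -1)) = Mul(Rational(243, 475), Pow(Rational(14449, 2), -1)) = Mul(Rational(243, 475), Rational(2, 14449)) = Rational(486, 6863275)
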